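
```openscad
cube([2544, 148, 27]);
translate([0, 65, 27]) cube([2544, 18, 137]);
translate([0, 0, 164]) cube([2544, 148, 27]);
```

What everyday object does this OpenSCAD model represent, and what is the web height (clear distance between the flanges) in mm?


An I-beam. The web height is 137 mm.

Two wide flanges with a thin centred web — an I-beam. Overall 191 mm minus two 27 mm flanges gives a web of 191 − 2·27 = 137 mm.


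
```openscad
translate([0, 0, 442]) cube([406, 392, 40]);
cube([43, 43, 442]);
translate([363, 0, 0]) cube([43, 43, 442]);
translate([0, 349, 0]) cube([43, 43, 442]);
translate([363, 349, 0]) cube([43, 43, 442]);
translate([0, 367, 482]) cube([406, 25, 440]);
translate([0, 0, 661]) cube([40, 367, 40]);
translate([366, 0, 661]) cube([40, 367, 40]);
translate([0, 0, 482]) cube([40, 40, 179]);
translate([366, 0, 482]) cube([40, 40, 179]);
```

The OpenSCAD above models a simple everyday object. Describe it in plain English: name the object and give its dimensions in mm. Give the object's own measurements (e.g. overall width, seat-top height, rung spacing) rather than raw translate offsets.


A chair. The seat is a 406×392×40 mm slab with its top at z = 482 mm, on four 43×43 mm corner legs (flush with the seat edges, standing on z = 0). A flat backrest 25 mm thick, 440 mm tall, spans the full seat width and rises from the seat top along its +y edge, rear face flush with the rear of the seat. Two armrests of 40×40 mm section run along each side from the seat's front edge to the front of the backrest, top faces 219 mm above the seat top and outer faces flush with the seat's x-edges; a 40×40 mm post under the front of each armrest stands on the seat at the front corner.


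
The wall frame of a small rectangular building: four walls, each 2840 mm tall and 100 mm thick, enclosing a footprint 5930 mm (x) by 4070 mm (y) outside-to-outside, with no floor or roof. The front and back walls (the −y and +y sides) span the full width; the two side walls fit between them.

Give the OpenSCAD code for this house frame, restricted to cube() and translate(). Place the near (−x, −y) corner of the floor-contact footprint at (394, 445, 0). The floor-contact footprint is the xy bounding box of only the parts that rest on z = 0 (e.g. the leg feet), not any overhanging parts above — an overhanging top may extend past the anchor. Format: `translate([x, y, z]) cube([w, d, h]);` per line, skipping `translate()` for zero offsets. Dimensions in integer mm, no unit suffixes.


translate([394, 445, 0]) cube([5930, 100, 2840]);
translate([394, 4415, 0]) cube([5930, 100, 2840]);
translate([394, 545, 0]) cube([100, 3870, 2840]);
translate([6224, 545, 0]) cube([100, 3870, 2840]);


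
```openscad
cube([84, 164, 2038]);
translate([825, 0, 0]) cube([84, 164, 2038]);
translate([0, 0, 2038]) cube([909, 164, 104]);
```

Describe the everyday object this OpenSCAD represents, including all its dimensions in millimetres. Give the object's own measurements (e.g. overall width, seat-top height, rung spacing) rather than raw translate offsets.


A door frame. The clear opening is 741 mm wide and 2038 mm high. Two 84 mm wide jambs, 164 mm deep, stand either side of the opening from the floor to the top of the opening. A 104 mm thick head sits across the top of both jambs, spanning the full outside width of the frame.


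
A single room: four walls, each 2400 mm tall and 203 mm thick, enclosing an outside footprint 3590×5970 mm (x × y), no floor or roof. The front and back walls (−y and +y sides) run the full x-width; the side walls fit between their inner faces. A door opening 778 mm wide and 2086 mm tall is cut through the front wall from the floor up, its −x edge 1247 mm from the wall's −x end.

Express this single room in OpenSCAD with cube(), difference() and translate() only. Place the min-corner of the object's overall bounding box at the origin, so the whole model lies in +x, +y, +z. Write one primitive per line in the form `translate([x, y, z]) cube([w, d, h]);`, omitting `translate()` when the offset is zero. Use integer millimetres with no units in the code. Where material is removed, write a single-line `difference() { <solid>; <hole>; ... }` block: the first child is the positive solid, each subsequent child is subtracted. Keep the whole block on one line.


difference() { cube([3590, 203, 2400]); translate([1247, 0, 0]) cube([778, 203, 2086]); }
translate([0, 5767, 0]) cube([3590, 203, 2400]);
translate([0, 203, 0]) cube([203, 5564, 2400]);
translate([3387, 203, 0]) cube([203, 5564, 2400]);


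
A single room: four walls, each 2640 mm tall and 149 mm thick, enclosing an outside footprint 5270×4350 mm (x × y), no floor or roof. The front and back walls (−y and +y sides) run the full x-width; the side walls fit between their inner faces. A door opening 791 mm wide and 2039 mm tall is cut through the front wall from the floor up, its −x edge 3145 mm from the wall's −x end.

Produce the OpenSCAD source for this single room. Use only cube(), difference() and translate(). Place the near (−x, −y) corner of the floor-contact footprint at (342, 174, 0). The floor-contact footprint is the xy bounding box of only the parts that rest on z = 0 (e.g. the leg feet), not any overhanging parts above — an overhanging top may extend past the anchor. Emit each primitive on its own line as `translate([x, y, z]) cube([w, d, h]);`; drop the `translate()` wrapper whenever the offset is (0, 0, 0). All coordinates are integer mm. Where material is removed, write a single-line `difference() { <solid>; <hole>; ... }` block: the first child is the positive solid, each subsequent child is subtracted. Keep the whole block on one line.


difference() { translate([342, 174, 0]) cube([5270, 149, 2640]); translate([3487, 174, 0]) cube([791, 149, 2039]); }
translate([342, 4375, 0]) cube([5270, 149, 2640]);
translate([342, 323, 0]) cube([149, 4052, 2640]);
translate([5463, 323, 0]) cube([149, 4052, 2640]);


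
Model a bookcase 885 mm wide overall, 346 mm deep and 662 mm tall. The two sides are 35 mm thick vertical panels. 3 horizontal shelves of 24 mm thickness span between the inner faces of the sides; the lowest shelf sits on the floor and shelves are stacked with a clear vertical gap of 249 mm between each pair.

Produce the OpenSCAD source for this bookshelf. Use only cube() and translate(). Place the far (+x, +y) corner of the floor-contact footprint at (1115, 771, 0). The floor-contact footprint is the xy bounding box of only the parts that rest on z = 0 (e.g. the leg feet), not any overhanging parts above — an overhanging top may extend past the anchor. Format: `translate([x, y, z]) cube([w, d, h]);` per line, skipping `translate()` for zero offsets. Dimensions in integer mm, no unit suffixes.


translate([230, 425, 0]) cube([35, 346, 662]);
translate([1080, 425, 0]) cube([35, 346, 662]);
translate([265, 425, 0]) cube([815, 346, 24]);
translate([265, 425, 273]) cube([815, 346, 24]);
translate([265, 425, 546]) cube([815, 346, 24]);


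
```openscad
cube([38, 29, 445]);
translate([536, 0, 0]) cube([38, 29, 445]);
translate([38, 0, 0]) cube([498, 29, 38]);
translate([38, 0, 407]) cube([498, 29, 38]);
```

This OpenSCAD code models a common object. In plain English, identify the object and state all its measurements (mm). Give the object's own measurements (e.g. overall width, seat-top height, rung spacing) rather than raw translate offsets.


A rectangular picture frame lying in the x–z plane (depth along y). The opening is 498 mm wide (x) by 369 mm tall (z), surrounded by a border 38 mm wide on all four sides. The frame is 29 mm deep and is made of two full-height vertical stiles with two horizontal rails fitted between them.


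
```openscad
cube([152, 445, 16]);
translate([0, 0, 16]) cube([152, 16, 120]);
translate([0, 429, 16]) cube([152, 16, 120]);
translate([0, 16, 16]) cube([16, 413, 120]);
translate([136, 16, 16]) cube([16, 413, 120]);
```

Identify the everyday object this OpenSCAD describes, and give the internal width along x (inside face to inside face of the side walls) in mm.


An open box. The internal width is 120 mm.

A 152×445 base slab with four walls standing on it — an open box. The base is 152 mm wide and the walls are 16 mm thick, so the internal width is 152 − 2 × 16 = 120 mm.


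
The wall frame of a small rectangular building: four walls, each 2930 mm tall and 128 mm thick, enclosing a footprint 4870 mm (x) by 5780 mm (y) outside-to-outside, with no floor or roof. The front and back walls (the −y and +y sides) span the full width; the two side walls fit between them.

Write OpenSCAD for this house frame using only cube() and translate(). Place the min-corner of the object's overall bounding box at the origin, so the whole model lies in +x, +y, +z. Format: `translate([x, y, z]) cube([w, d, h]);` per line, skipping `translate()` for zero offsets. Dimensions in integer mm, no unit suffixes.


cube([4870, 128, 2930]);
translate([0, 5652, 0]) cube([4870, 128, 2930]);
translate([0, 128, 0]) cube([128, 5524, 2930]);
translate([4742, 128, 0]) cube([128, 5524, 2930]);


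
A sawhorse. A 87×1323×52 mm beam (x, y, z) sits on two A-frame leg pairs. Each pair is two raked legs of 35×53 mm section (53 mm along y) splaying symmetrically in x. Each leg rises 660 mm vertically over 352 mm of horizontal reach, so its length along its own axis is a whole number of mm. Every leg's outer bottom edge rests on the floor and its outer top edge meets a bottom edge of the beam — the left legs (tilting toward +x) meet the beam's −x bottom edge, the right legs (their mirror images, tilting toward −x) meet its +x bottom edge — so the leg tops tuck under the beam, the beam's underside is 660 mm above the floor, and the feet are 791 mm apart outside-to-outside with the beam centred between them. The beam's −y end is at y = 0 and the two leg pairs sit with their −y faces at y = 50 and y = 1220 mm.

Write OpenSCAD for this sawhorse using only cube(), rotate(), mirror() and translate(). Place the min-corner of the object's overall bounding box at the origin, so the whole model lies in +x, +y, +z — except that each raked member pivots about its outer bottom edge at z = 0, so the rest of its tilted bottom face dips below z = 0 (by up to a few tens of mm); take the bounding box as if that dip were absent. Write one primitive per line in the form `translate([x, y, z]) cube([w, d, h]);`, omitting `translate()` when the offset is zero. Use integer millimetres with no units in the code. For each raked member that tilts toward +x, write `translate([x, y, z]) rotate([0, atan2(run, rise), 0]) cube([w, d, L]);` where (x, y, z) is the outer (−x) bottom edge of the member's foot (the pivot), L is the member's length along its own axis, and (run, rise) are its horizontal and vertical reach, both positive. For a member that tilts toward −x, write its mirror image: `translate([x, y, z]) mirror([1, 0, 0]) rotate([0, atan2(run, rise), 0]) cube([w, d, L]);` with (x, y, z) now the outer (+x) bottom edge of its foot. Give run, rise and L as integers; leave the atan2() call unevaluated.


translate([352, 0, 660]) cube([87, 1323, 52]);
translate([0, 50, 0]) rotate([0, atan2(352, 660), 0]) cube([35, 53, 748]);
translate([791, 50, 0]) mirror([1, 0, 0]) rotate([0, atan2(352, 660), 0]) cube([35, 53, 748]);
translate([0, 1220, 0]) rotate([0, atan2(352, 660), 0]) cube([35, 53, 748]);
translate([791, 1220, 0]) mirror([1, 0, 0]) rotate([0, atan2(352, 660), 0]) cube([35, 53, 748]);


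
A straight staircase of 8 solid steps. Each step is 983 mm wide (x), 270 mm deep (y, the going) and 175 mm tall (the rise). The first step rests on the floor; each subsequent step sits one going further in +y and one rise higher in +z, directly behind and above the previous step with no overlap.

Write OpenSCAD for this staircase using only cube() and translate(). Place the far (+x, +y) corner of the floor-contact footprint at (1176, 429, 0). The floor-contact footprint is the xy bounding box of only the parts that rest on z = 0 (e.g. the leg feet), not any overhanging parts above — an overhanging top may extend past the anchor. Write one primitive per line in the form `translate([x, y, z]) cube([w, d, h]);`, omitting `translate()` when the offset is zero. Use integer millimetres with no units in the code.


translate([193, 159, 0]) cube([983, 270, 175]);
translate([193, 429, 175]) cube([983, 270, 175]);
translate([193, 699, 350]) cube([983, 270, 175]);
translate([193, 969, 525]) cube([983, 270, 175]);
translate([193, 1239, 700]) cube([983, 270, 175]);
translate([193, 1509, 875]) cube([983, 270, 175]);
translate([193, 1779, 1050]) cube([983, 270, 175]);
translate([193, 2049, 1225]) cube([983, 270, 175]);


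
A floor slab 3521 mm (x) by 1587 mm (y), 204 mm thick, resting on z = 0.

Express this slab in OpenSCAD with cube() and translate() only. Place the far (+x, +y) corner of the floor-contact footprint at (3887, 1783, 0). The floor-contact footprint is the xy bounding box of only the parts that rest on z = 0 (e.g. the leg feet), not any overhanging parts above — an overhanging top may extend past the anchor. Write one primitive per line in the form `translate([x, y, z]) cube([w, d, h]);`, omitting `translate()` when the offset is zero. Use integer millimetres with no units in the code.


translate([366, 196, 0]) cube([3521, 1587, 204]);


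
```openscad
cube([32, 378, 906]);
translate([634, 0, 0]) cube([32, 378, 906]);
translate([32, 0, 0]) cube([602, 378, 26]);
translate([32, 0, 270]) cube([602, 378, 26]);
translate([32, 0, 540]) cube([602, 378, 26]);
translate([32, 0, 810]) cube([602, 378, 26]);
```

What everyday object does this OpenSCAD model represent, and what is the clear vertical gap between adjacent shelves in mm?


A bookshelf. The clear shelf gap is 244 mm.

Two tall side panels with 4 horizontal boards between them — a bookshelf. The first two shelf undersides are at z = 0 and z = 270; with shelf thickness 26, the clear gap is 270 − 0 − 26 = 244 mm.


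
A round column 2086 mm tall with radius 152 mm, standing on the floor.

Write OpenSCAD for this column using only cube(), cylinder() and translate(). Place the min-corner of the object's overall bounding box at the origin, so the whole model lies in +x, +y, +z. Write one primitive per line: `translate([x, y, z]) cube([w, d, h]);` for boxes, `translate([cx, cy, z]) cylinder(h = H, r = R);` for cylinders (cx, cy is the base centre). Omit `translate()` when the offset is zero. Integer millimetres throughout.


translate([152, 152, 0]) cylinder(h = 2086, r = 152);


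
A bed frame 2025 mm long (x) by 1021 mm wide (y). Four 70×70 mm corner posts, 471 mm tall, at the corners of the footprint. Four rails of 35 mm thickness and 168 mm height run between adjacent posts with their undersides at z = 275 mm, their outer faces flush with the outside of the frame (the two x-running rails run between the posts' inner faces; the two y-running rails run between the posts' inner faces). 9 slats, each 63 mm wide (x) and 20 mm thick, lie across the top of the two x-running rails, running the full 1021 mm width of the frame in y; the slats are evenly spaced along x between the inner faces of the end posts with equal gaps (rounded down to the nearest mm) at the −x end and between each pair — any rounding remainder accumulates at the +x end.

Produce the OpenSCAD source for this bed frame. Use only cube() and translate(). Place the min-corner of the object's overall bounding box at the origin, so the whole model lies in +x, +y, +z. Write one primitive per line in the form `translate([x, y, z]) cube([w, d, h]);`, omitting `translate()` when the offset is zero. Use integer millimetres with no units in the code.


// slat z = rail_z + rail_h = 275 + 168 = 443
// slat gap = ⌊(1885 − 9·63) / 10⌋ = 131
cube([70, 70, 471]);
translate([0, 951, 0]) cube([70, 70, 471]);
translate([1955, 0, 0]) cube([70, 70, 471]);
translate([1955, 951, 0]) cube([70, 70, 471]);
translate([70, 0, 275]) cube([1885, 35, 168]);
translate([70, 986, 275]) cube([1885, 35, 168]);
translate([0, 70, 275]) cube([35, 881, 168]);
translate([1990, 70, 275]) cube([35, 881, 168]);
translate([201, 0, 443]) cube([63, 1021, 20]);
translate([395, 0, 443]) cube([63, 1021, 20]);
translate([589, 0, 443]) cube([63, 1021, 20]);
translate([783, 0, 443]) cube([63, 1021, 20]);
translate([977, 0, 443]) cube([63, 1021, 20]);
translate([1171, 0, 443]) cube([63, 1021, 20]);
translate([1365, 0, 443]) cube([63, 1021, 20]);
translate([1559, 0, 443]) cube([63, 1021, 20]);
translate([1753, 0, 443]) cube([63, 1021, 20]);


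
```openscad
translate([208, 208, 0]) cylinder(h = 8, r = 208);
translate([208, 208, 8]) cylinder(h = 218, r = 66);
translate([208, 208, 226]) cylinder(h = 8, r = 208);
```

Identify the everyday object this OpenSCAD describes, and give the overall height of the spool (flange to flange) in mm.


A spool. The overall height is 234 mm.

Three coaxial cylinders, large–small–large — a spool. Two 8 mm flanges and a 218 mm core give 8 + 218 + 8 = 234 mm.


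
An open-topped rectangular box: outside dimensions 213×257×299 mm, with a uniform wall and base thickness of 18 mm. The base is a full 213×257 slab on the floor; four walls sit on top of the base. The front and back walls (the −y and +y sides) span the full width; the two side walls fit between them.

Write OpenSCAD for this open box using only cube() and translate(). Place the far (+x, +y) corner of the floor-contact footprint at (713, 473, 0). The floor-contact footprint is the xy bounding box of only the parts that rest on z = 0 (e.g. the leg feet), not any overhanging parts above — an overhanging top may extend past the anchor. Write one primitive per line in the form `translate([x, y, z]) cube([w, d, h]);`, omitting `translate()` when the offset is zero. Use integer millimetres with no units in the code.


translate([500, 216, 0]) cube([213, 257, 18]);
translate([500, 216, 18]) cube([213, 18, 281]);
translate([500, 455, 18]) cube([213, 18, 281]);
translate([500, 234, 18]) cube([18, 221, 281]);
translate([695, 234, 18]) cube([18, 221, 281]);


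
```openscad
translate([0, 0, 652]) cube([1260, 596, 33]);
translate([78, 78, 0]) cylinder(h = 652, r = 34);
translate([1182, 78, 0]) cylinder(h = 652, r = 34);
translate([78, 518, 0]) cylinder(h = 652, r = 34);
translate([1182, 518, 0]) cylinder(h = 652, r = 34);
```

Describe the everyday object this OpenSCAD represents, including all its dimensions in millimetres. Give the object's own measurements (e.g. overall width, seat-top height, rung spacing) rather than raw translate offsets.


A rectangular dining table. The top is 1260×596×33 mm with its upper surface at z = 685 mm. It stands on four round legs of 68 mm diameter, each leg's bounding box inset 44 mm from the nearest pair of top edges, running from the floor to the underside of the top.


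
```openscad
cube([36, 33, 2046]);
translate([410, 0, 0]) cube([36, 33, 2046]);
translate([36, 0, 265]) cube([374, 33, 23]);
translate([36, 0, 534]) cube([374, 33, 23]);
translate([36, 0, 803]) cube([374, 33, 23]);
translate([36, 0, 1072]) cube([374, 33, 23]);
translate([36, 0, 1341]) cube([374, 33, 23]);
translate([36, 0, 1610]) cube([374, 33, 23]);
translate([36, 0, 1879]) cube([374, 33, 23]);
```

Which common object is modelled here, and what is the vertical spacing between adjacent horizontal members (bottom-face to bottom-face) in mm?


A ladder. The rung spacing is 269 mm.

Two tall 36×33 posts with 7 short bars between them — a ladder. Adjacent rungs sit at z = 265 and z = 534, so the spacing is 534 − 265 = 269 mm.


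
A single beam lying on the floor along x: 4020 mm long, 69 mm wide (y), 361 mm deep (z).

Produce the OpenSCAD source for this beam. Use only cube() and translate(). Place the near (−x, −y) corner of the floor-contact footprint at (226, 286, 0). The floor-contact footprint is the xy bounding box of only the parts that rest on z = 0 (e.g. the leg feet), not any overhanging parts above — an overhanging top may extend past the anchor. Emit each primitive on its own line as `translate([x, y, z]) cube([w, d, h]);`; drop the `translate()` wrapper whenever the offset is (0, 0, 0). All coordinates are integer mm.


translate([226, 286, 0]) cube([4020, 69, 361]);


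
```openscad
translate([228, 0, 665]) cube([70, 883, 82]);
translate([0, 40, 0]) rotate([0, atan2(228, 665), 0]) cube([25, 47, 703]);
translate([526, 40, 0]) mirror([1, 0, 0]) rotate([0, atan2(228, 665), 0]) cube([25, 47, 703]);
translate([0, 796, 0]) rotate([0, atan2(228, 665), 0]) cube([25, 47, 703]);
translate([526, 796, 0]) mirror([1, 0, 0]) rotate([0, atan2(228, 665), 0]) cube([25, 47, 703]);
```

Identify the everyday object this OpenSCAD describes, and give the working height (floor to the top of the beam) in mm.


A sawhorse. The overall height is 747 mm.

A beam across two mirrored pairs of raked legs — a sawhorse. The beam's underside is at z = 665 (matching the legs' vertical rise in atan2(228, 665)) and the beam is 82 mm tall, so its top is at 665 + 82 = 747 mm. The raked legs top out at the beam's underside, so that is the highest point.


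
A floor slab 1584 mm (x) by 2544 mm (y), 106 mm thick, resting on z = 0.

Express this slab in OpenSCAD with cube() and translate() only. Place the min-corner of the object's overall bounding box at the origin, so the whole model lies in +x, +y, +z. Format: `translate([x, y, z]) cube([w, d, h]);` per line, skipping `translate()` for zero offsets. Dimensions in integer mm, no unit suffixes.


cube([1584, 2544, 106]);


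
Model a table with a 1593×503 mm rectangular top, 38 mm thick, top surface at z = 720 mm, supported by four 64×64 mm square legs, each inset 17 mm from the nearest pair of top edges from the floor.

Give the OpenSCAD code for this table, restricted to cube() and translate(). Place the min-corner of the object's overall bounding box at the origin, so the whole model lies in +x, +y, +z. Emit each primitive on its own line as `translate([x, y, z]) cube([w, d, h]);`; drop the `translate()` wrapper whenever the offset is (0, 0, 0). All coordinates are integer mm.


translate([0, 0, 682]) cube([1593, 503, 38]);
translate([17, 17, 0]) cube([64, 64, 682]);
translate([1512, 17, 0]) cube([64, 64, 682]);
translate([17, 422, 0]) cube([64, 64, 682]);
translate([1512, 422, 0]) cube([64, 64, 682]);


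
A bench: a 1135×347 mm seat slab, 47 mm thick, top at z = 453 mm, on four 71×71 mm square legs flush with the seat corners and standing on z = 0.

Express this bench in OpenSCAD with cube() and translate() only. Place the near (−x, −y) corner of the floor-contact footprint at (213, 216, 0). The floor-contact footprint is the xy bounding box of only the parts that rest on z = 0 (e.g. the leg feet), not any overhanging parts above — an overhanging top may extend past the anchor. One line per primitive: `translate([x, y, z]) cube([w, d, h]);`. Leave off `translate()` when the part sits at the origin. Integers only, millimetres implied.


translate([213, 216, 406]) cube([1135, 347, 47]);
translate([213, 216, 0]) cube([71, 71, 406]);
translate([213, 492, 0]) cube([71, 71, 406]);
translate([1277, 216, 0]) cube([71, 71, 406]);
translate([1277, 492, 0]) cube([71, 71, 406]);


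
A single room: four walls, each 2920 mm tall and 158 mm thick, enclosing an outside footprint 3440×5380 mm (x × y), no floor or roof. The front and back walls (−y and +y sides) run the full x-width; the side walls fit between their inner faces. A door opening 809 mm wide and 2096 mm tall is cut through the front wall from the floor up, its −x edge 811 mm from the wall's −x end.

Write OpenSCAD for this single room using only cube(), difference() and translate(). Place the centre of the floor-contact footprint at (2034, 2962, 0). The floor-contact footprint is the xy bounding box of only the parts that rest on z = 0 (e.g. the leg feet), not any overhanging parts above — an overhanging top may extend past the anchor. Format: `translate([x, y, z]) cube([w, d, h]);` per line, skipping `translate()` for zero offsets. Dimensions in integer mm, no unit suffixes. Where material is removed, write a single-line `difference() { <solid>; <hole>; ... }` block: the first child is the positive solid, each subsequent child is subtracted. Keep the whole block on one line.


difference() { translate([314, 272, 0]) cube([3440, 158, 2920]); translate([1125, 272, 0]) cube([809, 158, 2096]); }
translate([314, 5494, 0]) cube([3440, 158, 2920]);
translate([314, 430, 0]) cube([158, 5064, 2920]);
translate([3596, 430, 0]) cube([158, 5064, 2920]);


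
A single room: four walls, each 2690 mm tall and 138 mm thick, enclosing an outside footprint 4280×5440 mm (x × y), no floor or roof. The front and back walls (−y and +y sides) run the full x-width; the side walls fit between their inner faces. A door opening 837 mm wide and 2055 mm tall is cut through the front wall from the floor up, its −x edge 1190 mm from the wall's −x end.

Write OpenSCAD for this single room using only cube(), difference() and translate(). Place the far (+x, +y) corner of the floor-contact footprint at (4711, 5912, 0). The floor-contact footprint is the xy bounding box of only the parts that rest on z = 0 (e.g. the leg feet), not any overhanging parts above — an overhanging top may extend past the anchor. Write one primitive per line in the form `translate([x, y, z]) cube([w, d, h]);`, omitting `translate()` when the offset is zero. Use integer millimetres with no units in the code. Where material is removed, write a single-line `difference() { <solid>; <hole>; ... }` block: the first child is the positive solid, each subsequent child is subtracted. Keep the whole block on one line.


difference() { translate([431, 472, 0]) cube([4280, 138, 2690]); translate([1621, 472, 0]) cube([837, 138, 2055]); }
translate([431, 5774, 0]) cube([4280, 138, 2690]);
translate([431, 610, 0]) cube([138, 5164, 2690]);
translate([4573, 610, 0]) cube([138, 5164, 2690]);


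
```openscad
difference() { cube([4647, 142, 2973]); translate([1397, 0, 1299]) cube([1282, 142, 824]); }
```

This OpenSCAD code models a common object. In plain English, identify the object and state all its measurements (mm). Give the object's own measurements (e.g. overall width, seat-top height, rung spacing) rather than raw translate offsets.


A wall 4647 mm long (x), 142 mm thick (y), 2973 mm tall, with a rectangular window opening cut through it. The opening is 1282 mm wide and 824 mm tall; its sill is at z = 1299 mm and its near (−x) edge is 1397 mm from the wall's −x end. The opening passes through the full wall thickness.


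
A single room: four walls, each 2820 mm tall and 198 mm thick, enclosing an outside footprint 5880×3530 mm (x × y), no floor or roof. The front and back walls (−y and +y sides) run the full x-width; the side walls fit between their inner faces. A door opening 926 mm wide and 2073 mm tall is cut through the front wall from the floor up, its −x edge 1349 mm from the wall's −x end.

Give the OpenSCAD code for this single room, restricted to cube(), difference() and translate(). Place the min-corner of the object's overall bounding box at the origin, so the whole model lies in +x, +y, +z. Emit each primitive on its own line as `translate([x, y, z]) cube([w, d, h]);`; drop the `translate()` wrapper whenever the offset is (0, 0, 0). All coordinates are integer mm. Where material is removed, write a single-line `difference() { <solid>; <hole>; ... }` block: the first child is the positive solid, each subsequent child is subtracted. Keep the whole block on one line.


difference() { cube([5880, 198, 2820]); translate([1349, 0, 0]) cube([926, 198, 2073]); }
translate([0, 3332, 0]) cube([5880, 198, 2820]);
translate([0, 198, 0]) cube([198, 3134, 2820]);
translate([5682, 198, 0]) cube([198, 3134, 2820]);


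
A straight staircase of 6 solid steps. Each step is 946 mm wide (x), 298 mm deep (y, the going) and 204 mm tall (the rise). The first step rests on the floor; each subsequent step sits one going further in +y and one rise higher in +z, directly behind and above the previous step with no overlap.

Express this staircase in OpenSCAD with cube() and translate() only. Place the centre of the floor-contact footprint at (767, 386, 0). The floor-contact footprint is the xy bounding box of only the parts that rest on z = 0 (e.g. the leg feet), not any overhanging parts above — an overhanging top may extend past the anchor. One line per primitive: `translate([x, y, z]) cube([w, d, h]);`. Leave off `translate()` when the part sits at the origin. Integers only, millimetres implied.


translate([294, 237, 0]) cube([946, 298, 204]);
translate([294, 535, 204]) cube([946, 298, 204]);
translate([294, 833, 408]) cube([946, 298, 204]);
translate([294, 1131, 612]) cube([946, 298, 204]);
translate([294, 1429, 816]) cube([946, 298, 204]);
translate([294, 1727, 1020]) cube([946, 298, 204]);


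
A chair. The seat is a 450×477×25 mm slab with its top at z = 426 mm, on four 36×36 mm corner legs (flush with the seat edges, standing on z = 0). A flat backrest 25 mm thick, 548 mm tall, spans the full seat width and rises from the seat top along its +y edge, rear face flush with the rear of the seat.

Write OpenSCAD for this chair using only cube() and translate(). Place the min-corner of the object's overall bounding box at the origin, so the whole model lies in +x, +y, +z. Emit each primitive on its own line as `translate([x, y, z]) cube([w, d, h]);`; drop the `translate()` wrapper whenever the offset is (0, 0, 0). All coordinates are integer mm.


translate([0, 0, 401]) cube([450, 477, 25]);
cube([36, 36, 401]);
translate([414, 0, 0]) cube([36, 36, 401]);
translate([0, 441, 0]) cube([36, 36, 401]);
translate([414, 441, 0]) cube([36, 36, 401]);
translate([0, 452, 426]) cube([450, 25, 548]);


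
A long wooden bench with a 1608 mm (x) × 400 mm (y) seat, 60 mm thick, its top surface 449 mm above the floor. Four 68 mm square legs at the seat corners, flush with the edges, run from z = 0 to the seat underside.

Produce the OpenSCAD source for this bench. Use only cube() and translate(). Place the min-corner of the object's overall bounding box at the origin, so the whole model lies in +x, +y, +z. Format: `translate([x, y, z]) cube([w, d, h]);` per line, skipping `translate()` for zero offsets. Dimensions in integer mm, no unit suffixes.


translate([0, 0, 389]) cube([1608, 400, 60]);
cube([68, 68, 389]);
translate([0, 332, 0]) cube([68, 68, 389]);
translate([1540, 0, 0]) cube([68, 68, 389]);
translate([1540, 332, 0]) cube([68, 68, 389]);


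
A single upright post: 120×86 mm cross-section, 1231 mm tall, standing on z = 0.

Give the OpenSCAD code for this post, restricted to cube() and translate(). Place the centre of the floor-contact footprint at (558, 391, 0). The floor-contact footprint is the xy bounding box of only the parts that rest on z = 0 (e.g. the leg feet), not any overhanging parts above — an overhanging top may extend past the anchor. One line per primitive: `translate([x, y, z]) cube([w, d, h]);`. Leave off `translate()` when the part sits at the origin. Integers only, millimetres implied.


translate([498, 348, 0]) cube([120, 86, 1231]);


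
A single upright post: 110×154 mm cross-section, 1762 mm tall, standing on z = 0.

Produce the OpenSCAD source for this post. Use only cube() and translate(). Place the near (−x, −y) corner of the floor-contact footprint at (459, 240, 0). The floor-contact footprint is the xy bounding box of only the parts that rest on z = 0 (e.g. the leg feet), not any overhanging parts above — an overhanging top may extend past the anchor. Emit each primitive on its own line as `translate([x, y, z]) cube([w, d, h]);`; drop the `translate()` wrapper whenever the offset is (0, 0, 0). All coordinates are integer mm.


translate([459, 240, 0]) cube([110, 154, 1762]);


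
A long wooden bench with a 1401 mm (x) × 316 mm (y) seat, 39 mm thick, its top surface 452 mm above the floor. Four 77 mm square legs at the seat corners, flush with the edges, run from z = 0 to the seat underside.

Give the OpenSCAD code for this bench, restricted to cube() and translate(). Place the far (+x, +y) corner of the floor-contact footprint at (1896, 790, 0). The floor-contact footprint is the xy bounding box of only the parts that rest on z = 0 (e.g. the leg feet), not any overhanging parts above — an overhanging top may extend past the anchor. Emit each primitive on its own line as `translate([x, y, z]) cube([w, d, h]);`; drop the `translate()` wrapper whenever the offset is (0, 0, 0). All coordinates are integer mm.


translate([495, 474, 413]) cube([1401, 316, 39]);
translate([495, 474, 0]) cube([77, 77, 413]);
translate([495, 713, 0]) cube([77, 77, 413]);
translate([1819, 474, 0]) cube([77, 77, 413]);
translate([1819, 713, 0]) cube([77, 77, 413]);


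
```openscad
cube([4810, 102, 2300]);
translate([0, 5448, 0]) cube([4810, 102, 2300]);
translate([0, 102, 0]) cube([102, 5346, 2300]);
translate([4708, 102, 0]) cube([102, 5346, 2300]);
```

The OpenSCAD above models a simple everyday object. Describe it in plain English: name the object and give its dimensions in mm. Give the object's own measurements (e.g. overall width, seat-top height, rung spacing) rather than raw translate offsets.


The wall frame of a small rectangular building: four walls, each 2300 mm tall and 102 mm thick, enclosing a footprint 4810 mm (x) by 5550 mm (y) outside-to-outside, with no floor or roof. The front and back walls (the −y and +y sides) span the full width; the two side walls fit between them.


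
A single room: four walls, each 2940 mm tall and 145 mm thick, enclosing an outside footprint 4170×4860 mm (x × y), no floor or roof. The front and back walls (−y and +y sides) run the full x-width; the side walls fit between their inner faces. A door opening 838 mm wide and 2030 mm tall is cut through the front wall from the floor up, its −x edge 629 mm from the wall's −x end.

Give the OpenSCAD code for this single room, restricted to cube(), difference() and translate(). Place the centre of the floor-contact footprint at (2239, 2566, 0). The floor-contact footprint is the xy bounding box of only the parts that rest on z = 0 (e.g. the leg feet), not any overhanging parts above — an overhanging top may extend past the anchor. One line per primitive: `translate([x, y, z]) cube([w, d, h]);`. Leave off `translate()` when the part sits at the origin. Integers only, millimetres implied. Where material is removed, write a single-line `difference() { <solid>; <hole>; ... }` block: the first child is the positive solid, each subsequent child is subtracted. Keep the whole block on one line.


difference() { translate([154, 136, 0]) cube([4170, 145, 2940]); translate([783, 136, 0]) cube([838, 145, 2030]); }
translate([154, 4851, 0]) cube([4170, 145, 2940]);
translate([154, 281, 0]) cube([145, 4570, 2940]);
translate([4179, 281, 0]) cube([145, 4570, 2940]);


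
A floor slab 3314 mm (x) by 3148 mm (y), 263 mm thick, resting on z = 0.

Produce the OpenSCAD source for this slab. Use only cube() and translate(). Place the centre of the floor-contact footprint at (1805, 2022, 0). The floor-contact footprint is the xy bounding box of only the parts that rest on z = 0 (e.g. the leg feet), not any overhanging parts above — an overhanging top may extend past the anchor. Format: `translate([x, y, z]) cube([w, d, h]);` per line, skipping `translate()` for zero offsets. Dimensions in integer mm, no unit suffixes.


translate([148, 448, 0]) cube([3314, 3148, 263]);


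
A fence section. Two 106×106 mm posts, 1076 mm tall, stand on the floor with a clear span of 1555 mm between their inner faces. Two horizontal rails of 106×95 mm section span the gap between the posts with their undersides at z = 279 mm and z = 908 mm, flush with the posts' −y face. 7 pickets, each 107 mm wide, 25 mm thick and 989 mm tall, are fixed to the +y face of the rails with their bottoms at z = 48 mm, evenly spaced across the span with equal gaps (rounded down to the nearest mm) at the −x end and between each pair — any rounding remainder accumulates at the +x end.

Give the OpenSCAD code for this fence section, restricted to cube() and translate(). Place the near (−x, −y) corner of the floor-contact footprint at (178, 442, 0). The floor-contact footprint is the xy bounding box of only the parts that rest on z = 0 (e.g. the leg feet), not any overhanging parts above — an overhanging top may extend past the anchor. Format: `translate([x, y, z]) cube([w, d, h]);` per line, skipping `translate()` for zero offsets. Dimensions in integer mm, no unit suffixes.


translate([178, 442, 0]) cube([106, 106, 1076]);
translate([1839, 442, 0]) cube([106, 106, 1076]);
translate([284, 442, 279]) cube([1555, 106, 95]);
translate([284, 442, 908]) cube([1555, 106, 95]);
translate([384, 548, 48]) cube([107, 25, 989]);
translate([591, 548, 48]) cube([107, 25, 989]);
translate([798, 548, 48]) cube([107, 25, 989]);
translate([1005, 548, 48]) cube([107, 25, 989]);
translate([1212, 548, 48]) cube([107, 25, 989]);
translate([1419, 548, 48]) cube([107, 25, 989]);
translate([1626, 548, 48]) cube([107, 25, 989]);


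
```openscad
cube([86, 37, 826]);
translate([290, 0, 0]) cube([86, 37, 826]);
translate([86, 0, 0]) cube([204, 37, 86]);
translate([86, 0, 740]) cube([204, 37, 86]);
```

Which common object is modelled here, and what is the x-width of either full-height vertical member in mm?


A picture frame. The border width is 86 mm.

Four thin pieces enclosing a rectangular opening — a picture frame. The two full-height stiles are 826 mm tall; the top rail sits at z = 740 and is 86 mm tall, so the border above the opening is 826 − 740 = 86 mm, matching the stile x-width.


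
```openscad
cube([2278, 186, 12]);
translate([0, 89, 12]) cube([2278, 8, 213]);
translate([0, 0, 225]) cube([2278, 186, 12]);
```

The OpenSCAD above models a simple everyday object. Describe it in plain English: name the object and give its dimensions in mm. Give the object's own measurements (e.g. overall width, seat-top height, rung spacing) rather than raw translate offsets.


An I-beam lying along x, 2278 mm long. Overall section height 237 mm. Two flanges 186 mm wide (y) and 12 mm thick, one on the floor and one at the top; a web 8 mm thick runs between them, centred on the flange width.


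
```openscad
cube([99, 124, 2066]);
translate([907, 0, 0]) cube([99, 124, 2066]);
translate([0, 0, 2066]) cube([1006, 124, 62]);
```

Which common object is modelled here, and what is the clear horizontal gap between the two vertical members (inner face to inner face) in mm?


A door frame. The clear opening width is 808 mm.

Two 2066 mm tall posts with a header on top — a door frame. The left jamb is 99 mm wide at x = 0; the right jamb starts at x = 907. The clear opening is 907 − 99 = 808 mm.


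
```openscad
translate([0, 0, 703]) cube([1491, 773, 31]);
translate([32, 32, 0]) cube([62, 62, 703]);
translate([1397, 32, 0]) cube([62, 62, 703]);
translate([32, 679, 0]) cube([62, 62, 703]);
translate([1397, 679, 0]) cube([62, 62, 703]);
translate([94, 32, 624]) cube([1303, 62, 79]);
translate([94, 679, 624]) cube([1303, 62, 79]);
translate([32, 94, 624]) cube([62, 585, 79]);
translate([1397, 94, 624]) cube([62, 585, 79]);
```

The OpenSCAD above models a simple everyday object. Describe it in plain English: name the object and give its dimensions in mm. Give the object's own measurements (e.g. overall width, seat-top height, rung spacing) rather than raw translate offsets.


A rectangular dining table. The top is 1491×773×31 mm with its upper surface at z = 734 mm. It stands on four 62×62 mm square legs, each inset 32 mm from the nearest pair of top edges, running from the floor to the underside of the top. Four apron rails, 62 mm thick and 79 mm tall, run between adjacent legs with their top edges flush with the underside of the top and their outer faces flush with the legs' outer faces.


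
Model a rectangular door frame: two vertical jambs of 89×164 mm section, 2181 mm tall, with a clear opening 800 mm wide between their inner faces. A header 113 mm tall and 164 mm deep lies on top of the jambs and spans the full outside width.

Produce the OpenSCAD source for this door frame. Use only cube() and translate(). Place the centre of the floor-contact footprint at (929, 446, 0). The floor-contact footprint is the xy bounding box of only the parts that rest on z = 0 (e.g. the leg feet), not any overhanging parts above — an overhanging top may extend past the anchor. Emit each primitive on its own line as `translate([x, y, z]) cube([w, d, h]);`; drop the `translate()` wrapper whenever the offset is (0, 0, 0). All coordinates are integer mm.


translate([440, 364, 0]) cube([89, 164, 2181]);
translate([1329, 364, 0]) cube([89, 164, 2181]);
translate([440, 364, 2181]) cube([978, 164, 113]);
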